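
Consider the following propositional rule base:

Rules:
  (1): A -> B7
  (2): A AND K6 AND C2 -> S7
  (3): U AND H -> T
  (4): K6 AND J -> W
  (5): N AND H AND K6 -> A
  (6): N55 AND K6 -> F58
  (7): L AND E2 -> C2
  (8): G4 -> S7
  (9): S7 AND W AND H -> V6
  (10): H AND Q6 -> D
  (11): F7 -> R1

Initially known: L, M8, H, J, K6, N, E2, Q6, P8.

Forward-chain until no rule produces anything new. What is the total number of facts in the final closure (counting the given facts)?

Round 1 — (4), (5), (7), (10), derive W, A, C2, D.
Round 2 — (1), (2), derive B7, S7.
Round 3 — (9), derive V6.
Closure: {A, B7, C2, D, E2, H, J, K6, L, M8, N, P8, Q6, S7, V6, W} — 16 facts.

16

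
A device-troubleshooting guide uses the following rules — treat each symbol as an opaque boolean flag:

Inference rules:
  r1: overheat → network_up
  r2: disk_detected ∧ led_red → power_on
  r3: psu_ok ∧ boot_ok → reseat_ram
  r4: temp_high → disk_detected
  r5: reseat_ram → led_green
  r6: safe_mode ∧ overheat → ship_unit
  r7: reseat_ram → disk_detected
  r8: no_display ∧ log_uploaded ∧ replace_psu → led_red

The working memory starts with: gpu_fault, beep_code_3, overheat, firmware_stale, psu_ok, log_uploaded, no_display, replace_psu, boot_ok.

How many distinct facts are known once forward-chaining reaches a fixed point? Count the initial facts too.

Round 1: r1 [overheat → network_up]; r3 [psu_ok ∧ boot_ok → reseat_ram]; r8 [no_display ∧ log_uploaded ∧ replace_psu → led_red]. Adds network_up, reseat_ram, led_red.
Round 2: r5 [reseat_ram → led_green]; r7 [reseat_ram → disk_detected]. Adds led_green, disk_detected.
Round 3: r2 [disk_detected ∧ led_red → power_on]. Adds power_on.
Closure: {beep_code_3, boot_ok, disk_detected, firmware_stale, gpu_fault, led_green, led_red, log_uploaded, network_up, no_display, overheat, power_on, psu_ok, replace_psu, reseat_ram} — 15 facts.

15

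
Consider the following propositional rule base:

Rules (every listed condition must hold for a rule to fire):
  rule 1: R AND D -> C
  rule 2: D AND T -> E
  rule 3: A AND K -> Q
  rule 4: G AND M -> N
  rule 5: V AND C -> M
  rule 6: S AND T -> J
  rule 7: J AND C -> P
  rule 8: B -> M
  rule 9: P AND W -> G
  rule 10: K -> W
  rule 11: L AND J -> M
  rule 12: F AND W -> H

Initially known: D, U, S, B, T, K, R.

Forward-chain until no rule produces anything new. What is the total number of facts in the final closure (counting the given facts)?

Round 1: rule 1 [R AND D -> C]; rule 2 [D AND T -> E]; rule 6 [S AND T -> J]; rule 8 [B -> M]; rule 10 [K -> W]. New: C, E, J, M, W.
Round 2: rule 7 [J AND C -> P]. New: P.
Round 3: rule 9 [P AND W -> G]. New: G.
Round 4: rule 4 [G AND M -> N]. New: N.
Closure: {B, C, D, E, G, J, K, M, N, P, R, S, T, U, W} — 15 facts.

15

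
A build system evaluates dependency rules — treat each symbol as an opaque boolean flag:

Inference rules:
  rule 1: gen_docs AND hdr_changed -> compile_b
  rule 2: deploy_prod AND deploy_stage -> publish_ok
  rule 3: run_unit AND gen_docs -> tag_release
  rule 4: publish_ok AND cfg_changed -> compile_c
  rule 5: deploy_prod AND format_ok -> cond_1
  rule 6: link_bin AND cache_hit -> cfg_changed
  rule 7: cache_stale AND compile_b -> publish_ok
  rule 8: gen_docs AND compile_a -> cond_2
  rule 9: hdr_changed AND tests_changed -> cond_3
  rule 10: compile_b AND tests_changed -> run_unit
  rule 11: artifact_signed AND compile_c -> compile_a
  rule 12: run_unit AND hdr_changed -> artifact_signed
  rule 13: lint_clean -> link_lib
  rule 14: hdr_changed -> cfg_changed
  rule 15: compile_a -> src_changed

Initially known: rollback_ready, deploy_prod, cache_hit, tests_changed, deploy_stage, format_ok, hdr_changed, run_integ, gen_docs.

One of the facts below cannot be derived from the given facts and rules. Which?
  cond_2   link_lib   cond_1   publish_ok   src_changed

Round 1: rule 1 [gen_docs AND hdr_changed -> compile_b]; rule 2 [deploy_prod AND deploy_stage -> publish_ok]; rule 5 [deploy_prod AND format_ok -> cond_1]; rule 9 [hdr_changed AND tests_changed -> cond_3]; rule 14 [hdr_changed -> cfg_changed]. New: compile_b, publish_ok, cond_1, cond_3, cfg_changed.
Round 2: rule 4 [publish_ok AND cfg_changed -> compile_c]; rule 10 [compile_b AND tests_changed -> run_unit]. New: compile_c, run_unit.
Round 3: rule 3 [run_unit AND gen_docs -> tag_release]; rule 12 [run_unit AND hdr_changed -> artifact_signed]. New: tag_release, artifact_signed.
Round 4: rule 11 [artifact_signed AND compile_c -> compile_a]. New: compile_a.
Round 5: rule 8 [gen_docs AND compile_a -> cond_2]; rule 15 [compile_a -> src_changed]. New: cond_2, src_changed.
Derived: cond_1 (round 1), publish_ok (round 1), src_changed (round 5), cond_2 (round 5). link_lib never appears in any round.

link_lib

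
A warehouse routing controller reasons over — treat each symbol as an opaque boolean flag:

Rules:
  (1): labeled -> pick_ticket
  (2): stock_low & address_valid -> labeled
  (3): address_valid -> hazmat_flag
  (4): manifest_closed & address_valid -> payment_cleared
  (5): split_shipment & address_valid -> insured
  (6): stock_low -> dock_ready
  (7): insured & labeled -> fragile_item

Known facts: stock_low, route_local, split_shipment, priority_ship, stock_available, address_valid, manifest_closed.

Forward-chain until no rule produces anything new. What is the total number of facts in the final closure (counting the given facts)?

Round 1: (2) [stock_low & address_valid -> labeled]; (3) [address_valid -> hazmat_flag]; (4) [manifest_closed & address_valid -> payment_cleared]; (5) [split_shipment & address_valid -> insured]; (6) [stock_low -> dock_ready]. Adds labeled, hazmat_flag, payment_cleared, insured, dock_ready.
Round 2: (1) [labeled -> pick_ticket]; (7) [insured & labeled -> fragile_item]. Adds pick_ticket, fragile_item.
Closure: {address_valid, dock_ready, fragile_item, hazmat_flag, insured, labeled, manifest_closed, payment_cleared, pick_ticket, priority_ship, route_local, split_shipment, stock_available, stock_low} — 14 facts.

14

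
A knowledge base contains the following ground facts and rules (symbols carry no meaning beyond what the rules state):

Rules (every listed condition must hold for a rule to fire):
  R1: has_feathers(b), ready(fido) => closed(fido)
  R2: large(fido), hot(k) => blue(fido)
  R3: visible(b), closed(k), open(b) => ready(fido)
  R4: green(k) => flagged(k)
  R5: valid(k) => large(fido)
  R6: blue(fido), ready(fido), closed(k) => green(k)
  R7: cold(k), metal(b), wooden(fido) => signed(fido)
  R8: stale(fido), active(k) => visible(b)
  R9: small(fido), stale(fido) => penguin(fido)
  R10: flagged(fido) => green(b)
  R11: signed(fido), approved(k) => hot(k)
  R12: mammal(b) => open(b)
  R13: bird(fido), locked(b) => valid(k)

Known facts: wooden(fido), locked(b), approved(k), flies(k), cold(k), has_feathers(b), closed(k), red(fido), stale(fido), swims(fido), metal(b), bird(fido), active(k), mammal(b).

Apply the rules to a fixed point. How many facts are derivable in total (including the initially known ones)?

[1] R7 [cold(k), metal(b), wooden(fido) => signed(fido)]; R8 [stale(fido), active(k) => visible(b)]; R12 [mammal(b) => open(b)]; R13 [bird(fido), locked(b) => valid(k)]. ⇒ new: signed(fido), visible(b), open(b), valid(k).
[2] R3 [visible(b), closed(k), open(b) => ready(fido)]; R5 [valid(k) => large(fido)]; R11 [signed(fido), approved(k) => hot(k)]. ⇒ new: ready(fido), large(fido), hot(k).
[3] R1 [has_feathers(b), ready(fido) => closed(fido)]; R2 [large(fido), hot(k) => blue(fido)]. ⇒ new: closed(fido), blue(fido).
[4] R6 [blue(fido), ready(fido), closed(k) => green(k)]. ⇒ new: green(k).
[5] R4 [green(k) => flagged(k)]. ⇒ new: flagged(k).
Closure: {active(k), approved(k), bird(fido), blue(fido), closed(fido), closed(k), cold(k), flagged(k), flies(k), green(k), has_feathers(b), hot(k), large(fido), locked(b), mammal(b), metal(b), open(b), ready(fido), red(fido), signed(fido), stale(fido), swims(fido), valid(k), visible(b), wooden(fido)} — 25 facts.

25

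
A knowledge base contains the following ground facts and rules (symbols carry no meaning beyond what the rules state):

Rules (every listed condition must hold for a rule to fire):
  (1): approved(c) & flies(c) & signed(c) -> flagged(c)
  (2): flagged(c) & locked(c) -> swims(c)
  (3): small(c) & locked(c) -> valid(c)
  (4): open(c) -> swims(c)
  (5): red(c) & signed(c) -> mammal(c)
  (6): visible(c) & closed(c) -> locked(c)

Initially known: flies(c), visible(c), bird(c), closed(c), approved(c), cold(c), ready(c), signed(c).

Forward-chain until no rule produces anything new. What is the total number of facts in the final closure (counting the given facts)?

Round 1 fires (1), (6), giving flagged(c), locked(c).
Round 2 fires (2), giving swims(c).
Closure: {approved(c), bird(c), closed(c), cold(c), flagged(c), flies(c), locked(c), ready(c), signed(c), swims(c), visible(c)} — 11 facts.

11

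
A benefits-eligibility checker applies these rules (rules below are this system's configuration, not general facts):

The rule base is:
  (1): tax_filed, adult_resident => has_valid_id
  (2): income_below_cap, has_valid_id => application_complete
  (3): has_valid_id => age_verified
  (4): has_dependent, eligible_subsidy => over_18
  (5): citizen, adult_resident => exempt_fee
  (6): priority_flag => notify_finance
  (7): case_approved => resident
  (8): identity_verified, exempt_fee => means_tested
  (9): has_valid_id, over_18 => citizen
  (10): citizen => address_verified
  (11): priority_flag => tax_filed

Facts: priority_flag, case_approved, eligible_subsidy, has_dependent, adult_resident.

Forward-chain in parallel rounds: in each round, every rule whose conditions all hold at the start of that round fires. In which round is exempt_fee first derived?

4

Round 1 — (4), (6), (7), (11), derive over_18, notify_finance, resident, tax_filed.
Round 2 — (1), derive has_valid_id.
Round 3 — (3), (9), derive age_verified, citizen.
Round 4 — (5), (10), derive exempt_fee, address_verified.
exempt_fee first appears in round 4.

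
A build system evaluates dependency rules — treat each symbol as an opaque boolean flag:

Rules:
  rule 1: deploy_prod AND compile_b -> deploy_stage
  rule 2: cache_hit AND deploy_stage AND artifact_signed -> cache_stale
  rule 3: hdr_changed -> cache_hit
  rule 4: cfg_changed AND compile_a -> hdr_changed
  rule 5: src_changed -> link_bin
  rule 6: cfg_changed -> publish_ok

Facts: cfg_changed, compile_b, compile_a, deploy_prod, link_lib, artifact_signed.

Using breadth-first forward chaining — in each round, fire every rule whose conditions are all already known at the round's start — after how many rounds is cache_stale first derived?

3

Round 1: rule 1 [deploy_prod AND compile_b -> deploy_stage]; rule 4 [cfg_changed AND compile_a -> hdr_changed]; rule 6 [cfg_changed -> publish_ok]. Adds deploy_stage, hdr_changed, publish_ok.
Round 2: rule 3 [hdr_changed -> cache_hit]. Adds cache_hit.
Round 3: rule 2 [cache_hit AND deploy_stage AND artifact_signed -> cache_stale]. Adds cache_stale.
cache_stale first appears in round 3.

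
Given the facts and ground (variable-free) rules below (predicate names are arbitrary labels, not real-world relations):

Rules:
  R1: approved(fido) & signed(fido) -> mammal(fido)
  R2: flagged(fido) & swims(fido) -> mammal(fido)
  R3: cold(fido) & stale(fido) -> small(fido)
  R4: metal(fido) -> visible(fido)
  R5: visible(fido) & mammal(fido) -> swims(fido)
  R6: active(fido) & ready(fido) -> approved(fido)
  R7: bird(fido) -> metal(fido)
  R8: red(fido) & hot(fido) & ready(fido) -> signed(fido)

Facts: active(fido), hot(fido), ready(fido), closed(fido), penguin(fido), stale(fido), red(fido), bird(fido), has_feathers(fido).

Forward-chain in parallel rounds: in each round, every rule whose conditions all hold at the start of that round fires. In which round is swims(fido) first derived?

Round 1 — R6, R7, R8, derive approved(fido), metal(fido), signed(fido).
Round 2 — R1, R4, derive mammal(fido), visible(fido).
Round 3 — R5, derive swims(fido).
swims(fido) first appears in round 3.

3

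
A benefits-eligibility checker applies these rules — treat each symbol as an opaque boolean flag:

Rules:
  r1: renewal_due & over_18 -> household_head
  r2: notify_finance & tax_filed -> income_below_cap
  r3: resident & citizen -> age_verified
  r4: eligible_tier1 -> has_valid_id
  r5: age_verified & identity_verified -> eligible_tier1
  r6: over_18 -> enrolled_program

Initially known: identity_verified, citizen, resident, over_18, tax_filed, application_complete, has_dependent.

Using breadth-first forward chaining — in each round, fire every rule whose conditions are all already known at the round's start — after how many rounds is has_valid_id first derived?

3

Round 1: r3 [resident & citizen -> age_verified]; r6 [over_18 -> enrolled_program]. Adds age_verified, enrolled_program.
Round 2: r5 [age_verified & identity_verified -> eligible_tier1]. Adds eligible_tier1.
Round 3: r4 [eligible_tier1 -> has_valid_id]. Adds has_valid_id.
has_valid_id first appears in round 3.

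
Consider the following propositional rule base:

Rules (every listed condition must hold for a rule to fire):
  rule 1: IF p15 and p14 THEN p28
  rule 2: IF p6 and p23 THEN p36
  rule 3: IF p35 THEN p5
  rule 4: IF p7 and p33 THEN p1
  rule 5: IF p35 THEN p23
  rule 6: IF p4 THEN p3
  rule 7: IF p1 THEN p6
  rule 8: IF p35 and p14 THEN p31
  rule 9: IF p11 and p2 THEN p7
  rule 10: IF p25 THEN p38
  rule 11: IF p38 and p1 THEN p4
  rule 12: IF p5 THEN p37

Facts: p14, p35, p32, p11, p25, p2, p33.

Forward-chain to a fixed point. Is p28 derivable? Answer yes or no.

Round 1 — rule 3, rule 5, rule 8, rule 9, rule 10, derive p5, p23, p31, p7, p38.
Round 2 — rule 4, rule 12, derive p1, p37.
Round 3 — rule 7, rule 11, derive p6, p4.
Round 4 — rule 2, rule 6, derive p36, p3.
Fixed point reached. p28 is concluded only by rule 1; rule 1 needs p15 (never derived).

no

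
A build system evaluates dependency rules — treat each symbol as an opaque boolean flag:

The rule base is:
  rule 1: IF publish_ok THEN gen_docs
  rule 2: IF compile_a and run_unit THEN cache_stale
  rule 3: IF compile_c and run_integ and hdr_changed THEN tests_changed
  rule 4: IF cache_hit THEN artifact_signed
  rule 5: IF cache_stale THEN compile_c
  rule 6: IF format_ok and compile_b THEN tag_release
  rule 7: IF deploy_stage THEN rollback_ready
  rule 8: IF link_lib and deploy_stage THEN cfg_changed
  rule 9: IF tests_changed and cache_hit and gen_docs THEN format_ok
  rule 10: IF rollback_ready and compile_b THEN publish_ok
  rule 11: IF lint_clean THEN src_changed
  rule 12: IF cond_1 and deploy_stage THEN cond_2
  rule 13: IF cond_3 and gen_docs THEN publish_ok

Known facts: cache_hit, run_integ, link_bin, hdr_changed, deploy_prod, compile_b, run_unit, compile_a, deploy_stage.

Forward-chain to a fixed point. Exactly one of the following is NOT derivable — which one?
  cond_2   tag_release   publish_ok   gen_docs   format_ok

Round 1: rule 2 [IF compile_a and run_unit THEN cache_stale]; rule 4 [IF cache_hit THEN artifact_signed]; rule 7 [IF deploy_stage THEN rollback_ready]. Adds cache_stale, artifact_signed, rollback_ready.
Round 2: rule 5 [IF cache_stale THEN compile_c]; rule 10 [IF rollback_ready and compile_b THEN publish_ok]. Adds compile_c, publish_ok.
Round 3: rule 1 [IF publish_ok THEN gen_docs]; rule 3 [IF compile_c and run_integ and hdr_changed THEN tests_changed]. Adds gen_docs, tests_changed.
Round 4: rule 9 [IF tests_changed and cache_hit and gen_docs THEN format_ok]. Adds format_ok.
Round 5: rule 6 [IF format_ok and compile_b THEN tag_release]. Adds tag_release.
Derived: format_ok (round 4), publish_ok (round 2), gen_docs (round 3), tag_release (round 5). cond_2 never appears in any round.

cond_2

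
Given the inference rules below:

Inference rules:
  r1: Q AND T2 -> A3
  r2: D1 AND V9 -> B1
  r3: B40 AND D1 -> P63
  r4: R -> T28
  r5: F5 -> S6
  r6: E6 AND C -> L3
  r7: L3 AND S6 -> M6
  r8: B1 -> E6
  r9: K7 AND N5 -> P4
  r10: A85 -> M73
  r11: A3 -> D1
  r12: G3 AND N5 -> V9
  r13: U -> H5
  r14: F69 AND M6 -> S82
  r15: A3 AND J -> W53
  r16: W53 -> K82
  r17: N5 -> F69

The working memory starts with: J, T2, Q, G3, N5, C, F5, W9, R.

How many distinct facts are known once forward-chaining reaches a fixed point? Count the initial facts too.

22

Round 1: r1 [Q AND T2 -> A3]; r4 [R -> T28]; r5 [F5 -> S6]; r12 [G3 AND N5 -> V9]; r17 [N5 -> F69]. New: A3, T28, S6, V9, F69.
Round 2: r11 [A3 -> D1]; r15 [A3 AND J -> W53]. New: D1, W53.
Round 3: r2 [D1 AND V9 -> B1]; r16 [W53 -> K82]. New: B1, K82.
Round 4: r8 [B1 -> E6]. New: E6.
Round 5: r6 [E6 AND C -> L3]. New: L3.
Round 6: r7 [L3 AND S6 -> M6]. New: M6.
Round 7: r14 [F69 AND M6 -> S82]. New: S82.
Closure: {A3, B1, C, D1, E6, F5, F69, G3, J, K82, L3, M6, N5, Q, R, S6, S82, T2, T28, V9, W53, W9} — 22 facts.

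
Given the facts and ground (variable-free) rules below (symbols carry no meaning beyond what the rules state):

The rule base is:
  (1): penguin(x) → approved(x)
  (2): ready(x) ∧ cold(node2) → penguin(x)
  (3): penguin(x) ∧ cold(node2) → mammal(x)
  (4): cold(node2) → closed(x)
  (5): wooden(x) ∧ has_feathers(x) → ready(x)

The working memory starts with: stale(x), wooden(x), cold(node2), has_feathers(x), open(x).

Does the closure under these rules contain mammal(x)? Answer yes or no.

yes

Round 1 fires (4), (5), giving closed(x), ready(x).
Round 2 fires (2), giving penguin(x).
Round 3 fires (1), (3), giving approved(x), mammal(x).
mammal(x) appears in round 3, so it is derivable.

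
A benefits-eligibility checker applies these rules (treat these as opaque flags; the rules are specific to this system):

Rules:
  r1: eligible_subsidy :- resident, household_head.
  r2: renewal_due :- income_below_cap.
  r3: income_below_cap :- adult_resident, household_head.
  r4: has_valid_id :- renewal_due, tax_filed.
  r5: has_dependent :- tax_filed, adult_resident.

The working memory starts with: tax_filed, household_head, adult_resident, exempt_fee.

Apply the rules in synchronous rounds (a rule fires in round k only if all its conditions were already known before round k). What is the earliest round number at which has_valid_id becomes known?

3

Round 1: r3 [income_below_cap :- adult_resident, household_head.]; r5 [has_dependent :- tax_filed, adult_resident.]. Adds income_below_cap, has_dependent.
Round 2: r2 [renewal_due :- income_below_cap.]. Adds renewal_due.
Round 3: r4 [has_valid_id :- renewal_due, tax_filed.]. Adds has_valid_id.
has_valid_id first appears in round 3.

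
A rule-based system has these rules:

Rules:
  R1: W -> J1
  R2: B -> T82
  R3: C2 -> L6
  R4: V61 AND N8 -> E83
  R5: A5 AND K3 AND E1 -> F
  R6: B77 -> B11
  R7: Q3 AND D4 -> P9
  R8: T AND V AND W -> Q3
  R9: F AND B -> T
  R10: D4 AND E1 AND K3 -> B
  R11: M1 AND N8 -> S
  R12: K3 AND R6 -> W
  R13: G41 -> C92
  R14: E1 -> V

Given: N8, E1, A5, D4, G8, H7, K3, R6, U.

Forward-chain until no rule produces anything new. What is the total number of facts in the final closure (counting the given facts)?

Round 1: R5 [A5 AND K3 AND E1 -> F]; R10 [D4 AND E1 AND K3 -> B]; R12 [K3 AND R6 -> W]; R14 [E1 -> V]. New: F, B, W, V.
Round 2: R1 [W -> J1]; R2 [B -> T82]; R9 [F AND B -> T]. New: J1, T82, T.
Round 3: R8 [T AND V AND W -> Q3]. New: Q3.
Round 4: R7 [Q3 AND D4 -> P9]. New: P9.
Closure: {A5, B, D4, E1, F, G8, H7, J1, K3, N8, P9, Q3, R6, T, T82, U, V, W} — 18 facts.

18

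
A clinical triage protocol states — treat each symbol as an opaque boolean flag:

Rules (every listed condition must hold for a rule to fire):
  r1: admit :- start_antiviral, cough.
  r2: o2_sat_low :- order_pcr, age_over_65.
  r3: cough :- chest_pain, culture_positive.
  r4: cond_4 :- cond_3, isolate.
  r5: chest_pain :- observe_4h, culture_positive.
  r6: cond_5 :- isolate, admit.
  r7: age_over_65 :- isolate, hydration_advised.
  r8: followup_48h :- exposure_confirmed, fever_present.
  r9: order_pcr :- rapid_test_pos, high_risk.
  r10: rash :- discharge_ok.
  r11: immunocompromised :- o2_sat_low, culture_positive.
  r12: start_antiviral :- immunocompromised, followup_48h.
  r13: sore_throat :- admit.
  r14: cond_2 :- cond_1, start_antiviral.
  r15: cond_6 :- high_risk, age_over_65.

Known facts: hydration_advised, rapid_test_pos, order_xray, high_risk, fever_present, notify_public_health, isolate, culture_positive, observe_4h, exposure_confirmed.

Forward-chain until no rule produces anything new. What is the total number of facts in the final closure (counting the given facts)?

[1] r5 [chest_pain :- observe_4h, culture_positive.]; r7 [age_over_65 :- isolate, hydration_advised.]; r8 [followup_48h :- exposure_confirmed, fever_present.]; r9 [order_pcr :- rapid_test_pos, high_risk.]. ⇒ new: chest_pain, age_over_65, followup_48h, order_pcr.
[2] r2 [o2_sat_low :- order_pcr, age_over_65.]; r3 [cough :- chest_pain, culture_positive.]; r15 [cond_6 :- high_risk, age_over_65.]. ⇒ new: o2_sat_low, cough, cond_6.
[3] r11 [immunocompromised :- o2_sat_low, culture_positive.]. ⇒ new: immunocompromised.
[4] r12 [start_antiviral :- immunocompromised, followup_48h.]. ⇒ new: start_antiviral.
[5] r1 [admit :- start_antiviral, cough.]. ⇒ new: admit.
[6] r6 [cond_5 :- isolate, admit.]; r13 [sore_throat :- admit.]. ⇒ new: cond_5, sore_throat.
Closure: {admit, age_over_65, chest_pain, cond_5, cond_6, cough, culture_positive, exposure_confirmed, fever_present, followup_48h, high_risk, hydration_advised, immunocompromised, isolate, notify_public_health, o2_sat_low, observe_4h, order_pcr, order_xray, rapid_test_pos, sore_throat, start_antiviral} — 22 facts.

22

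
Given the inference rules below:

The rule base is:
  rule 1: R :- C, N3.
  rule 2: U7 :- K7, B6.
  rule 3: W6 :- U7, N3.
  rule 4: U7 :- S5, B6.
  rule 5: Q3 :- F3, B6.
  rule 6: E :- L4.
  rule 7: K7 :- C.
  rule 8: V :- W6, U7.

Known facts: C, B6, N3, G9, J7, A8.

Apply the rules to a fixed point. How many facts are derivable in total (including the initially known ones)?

Round 1 — rule 1, rule 7, derive R, K7.
Round 2 — rule 2, derive U7.
Round 3 — rule 3, derive W6.
Round 4 — rule 8, derive V.
Closure: {A8, B6, C, G9, J7, K7, N3, R, U7, V, W6} — 11 facts.

11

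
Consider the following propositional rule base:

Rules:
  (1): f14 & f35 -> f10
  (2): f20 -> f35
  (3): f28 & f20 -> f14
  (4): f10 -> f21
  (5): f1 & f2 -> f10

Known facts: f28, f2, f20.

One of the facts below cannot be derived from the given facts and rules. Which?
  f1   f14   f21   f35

f1

Round 1 — (2), (3), derive f35, f14.
Round 2 — (1), derive f10.
Round 3 — (4), derive f21.
Derived: f35 (round 1), f14 (round 1), f21 (round 3). f1 never appears in any round.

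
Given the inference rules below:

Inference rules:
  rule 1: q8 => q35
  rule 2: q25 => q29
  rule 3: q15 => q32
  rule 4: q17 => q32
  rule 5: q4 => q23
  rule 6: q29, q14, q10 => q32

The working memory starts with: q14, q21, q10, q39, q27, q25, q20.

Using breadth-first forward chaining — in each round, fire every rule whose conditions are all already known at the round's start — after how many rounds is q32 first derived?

Round 1 — rule 2, derive q29.
Round 2 — rule 6, derive q32.
q32 first appears in round 2.

2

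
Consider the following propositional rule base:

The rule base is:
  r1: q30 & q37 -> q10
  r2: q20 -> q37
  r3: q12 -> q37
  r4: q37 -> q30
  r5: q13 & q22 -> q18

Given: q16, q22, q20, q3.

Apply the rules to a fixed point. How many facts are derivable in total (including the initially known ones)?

7

Round 1 fires r2, giving q37.
Round 2 fires r4, giving q30.
Round 3 fires r1, giving q10.
Closure: {q10, q16, q20, q22, q3, q30, q37} — 7 facts.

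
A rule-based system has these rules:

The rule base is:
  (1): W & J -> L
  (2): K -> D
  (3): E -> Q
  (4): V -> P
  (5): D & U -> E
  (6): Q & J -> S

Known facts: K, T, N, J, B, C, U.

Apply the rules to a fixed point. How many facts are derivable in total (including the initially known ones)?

Round 1 fires (2), giving D.
Round 2 fires (5), giving E.
Round 3 fires (3), giving Q.
Round 4 fires (6), giving S.
Closure: {B, C, D, E, J, K, N, Q, S, T, U} — 11 facts.

11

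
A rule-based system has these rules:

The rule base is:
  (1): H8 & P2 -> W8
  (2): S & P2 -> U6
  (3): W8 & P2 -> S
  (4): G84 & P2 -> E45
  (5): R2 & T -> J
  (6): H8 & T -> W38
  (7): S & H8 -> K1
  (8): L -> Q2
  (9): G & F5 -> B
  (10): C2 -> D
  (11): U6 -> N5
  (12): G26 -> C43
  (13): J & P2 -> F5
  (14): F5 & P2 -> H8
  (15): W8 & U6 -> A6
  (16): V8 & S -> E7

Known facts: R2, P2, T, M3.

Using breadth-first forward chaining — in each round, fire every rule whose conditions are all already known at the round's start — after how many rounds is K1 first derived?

6

Round 1 — (5), derive J.
Round 2 — (13), derive F5.
Round 3 — (14), derive H8.
Round 4 — (1), (6), derive W8, W38.
Round 5 — (3), derive S.
Round 6 — (2), (7), derive U6, K1.
K1 first appears in round 6.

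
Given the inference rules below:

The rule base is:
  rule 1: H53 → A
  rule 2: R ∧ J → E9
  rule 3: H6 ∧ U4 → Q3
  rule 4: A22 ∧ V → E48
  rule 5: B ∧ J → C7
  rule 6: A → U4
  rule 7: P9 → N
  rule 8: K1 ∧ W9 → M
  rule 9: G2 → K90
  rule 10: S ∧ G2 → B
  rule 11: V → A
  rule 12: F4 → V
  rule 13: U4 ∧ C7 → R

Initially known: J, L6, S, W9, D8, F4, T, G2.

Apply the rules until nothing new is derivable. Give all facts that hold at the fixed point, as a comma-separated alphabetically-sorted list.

Round 1: rule 9 [G2 → K90]; rule 10 [S ∧ G2 → B]; rule 12 [F4 → V]. Adds K90, B, V.
Round 2: rule 5 [B ∧ J → C7]; rule 11 [V → A]. Adds C7, A.
Round 3: rule 6 [A → U4]. Adds U4.
Round 4: rule 13 [U4 ∧ C7 → R]. Adds R.
Round 5: rule 2 [R ∧ J → E9]. Adds E9.

A, B, C7, D8, E9, F4, G2, J, K90, L6, R, S, T, U4, V, W9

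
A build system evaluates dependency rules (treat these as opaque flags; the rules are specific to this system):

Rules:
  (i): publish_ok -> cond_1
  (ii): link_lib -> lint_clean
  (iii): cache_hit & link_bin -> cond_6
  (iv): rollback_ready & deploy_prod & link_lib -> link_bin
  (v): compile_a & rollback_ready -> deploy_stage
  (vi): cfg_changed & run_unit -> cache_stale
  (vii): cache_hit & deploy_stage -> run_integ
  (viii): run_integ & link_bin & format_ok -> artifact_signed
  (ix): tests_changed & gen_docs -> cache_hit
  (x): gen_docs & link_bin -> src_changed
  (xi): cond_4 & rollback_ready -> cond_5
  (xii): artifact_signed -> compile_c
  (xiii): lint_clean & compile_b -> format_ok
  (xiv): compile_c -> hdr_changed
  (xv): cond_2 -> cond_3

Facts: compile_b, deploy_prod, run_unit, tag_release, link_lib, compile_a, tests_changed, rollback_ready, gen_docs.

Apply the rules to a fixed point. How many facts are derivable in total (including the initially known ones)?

[1] (ii) [link_lib -> lint_clean]; (iv) [rollback_ready & deploy_prod & link_lib -> link_bin]; (v) [compile_a & rollback_ready -> deploy_stage]; (ix) [tests_changed & gen_docs -> cache_hit]. ⇒ new: lint_clean, link_bin, deploy_stage, cache_hit.
[2] (iii) [cache_hit & link_bin -> cond_6]; (vii) [cache_hit & deploy_stage -> run_integ]; (x) [gen_docs & link_bin -> src_changed]; (xiii) [lint_clean & compile_b -> format_ok]. ⇒ new: cond_6, run_integ, src_changed, format_ok.
[3] (viii) [run_integ & link_bin & format_ok -> artifact_signed]. ⇒ new: artifact_signed.
[4] (xii) [artifact_signed -> compile_c]. ⇒ new: compile_c.
[5] (xiv) [compile_c -> hdr_changed]. ⇒ new: hdr_changed.
Closure: {artifact_signed, cache_hit, compile_a, compile_b, compile_c, cond_6, deploy_prod, deploy_stage, format_ok, gen_docs, hdr_changed, link_bin, link_lib, lint_clean, rollback_ready, run_integ, run_unit, src_changed, tag_release, tests_changed} — 20 facts.

20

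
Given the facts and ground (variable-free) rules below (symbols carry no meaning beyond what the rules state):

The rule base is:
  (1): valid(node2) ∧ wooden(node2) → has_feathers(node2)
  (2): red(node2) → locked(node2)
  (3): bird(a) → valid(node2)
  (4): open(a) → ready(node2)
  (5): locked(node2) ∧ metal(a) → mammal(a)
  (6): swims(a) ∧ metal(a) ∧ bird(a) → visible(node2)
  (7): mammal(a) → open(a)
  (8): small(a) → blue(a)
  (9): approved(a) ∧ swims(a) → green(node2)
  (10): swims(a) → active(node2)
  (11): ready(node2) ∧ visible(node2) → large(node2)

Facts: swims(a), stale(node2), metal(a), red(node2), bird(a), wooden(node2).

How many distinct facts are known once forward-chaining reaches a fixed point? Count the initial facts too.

Round 1: (2) [red(node2) → locked(node2)]; (3) [bird(a) → valid(node2)]; (6) [swims(a) ∧ metal(a) ∧ bird(a) → visible(node2)]; (10) [swims(a) → active(node2)]. New: locked(node2), valid(node2), visible(node2), active(node2).
Round 2: (1) [valid(node2) ∧ wooden(node2) → has_feathers(node2)]; (5) [locked(node2) ∧ metal(a) → mammal(a)]. New: has_feathers(node2), mammal(a).
Round 3: (7) [mammal(a) → open(a)]. New: open(a).
Round 4: (4) [open(a) → ready(node2)]. New: ready(node2).
Round 5: (11) [ready(node2) ∧ visible(node2) → large(node2)]. New: large(node2).
Closure: {active(node2), bird(a), has_feathers(node2), large(node2), locked(node2), mammal(a), metal(a), open(a), ready(node2), red(node2), stale(node2), swims(a), valid(node2), visible(node2), wooden(node2)} — 15 facts.

15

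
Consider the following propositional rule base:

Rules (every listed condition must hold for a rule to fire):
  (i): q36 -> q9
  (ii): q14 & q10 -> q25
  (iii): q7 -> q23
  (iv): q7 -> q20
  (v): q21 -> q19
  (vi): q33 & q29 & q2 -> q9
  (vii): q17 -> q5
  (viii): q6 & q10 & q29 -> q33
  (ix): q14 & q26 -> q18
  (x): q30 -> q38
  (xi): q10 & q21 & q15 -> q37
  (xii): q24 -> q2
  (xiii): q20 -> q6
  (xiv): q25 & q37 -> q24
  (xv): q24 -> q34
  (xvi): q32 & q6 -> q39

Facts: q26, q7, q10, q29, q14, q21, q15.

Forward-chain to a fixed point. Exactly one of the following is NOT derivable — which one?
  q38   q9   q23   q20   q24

q38

Round 1: (ii) [q14 & q10 -> q25]; (iii) [q7 -> q23]; (iv) [q7 -> q20]; (v) [q21 -> q19]; (ix) [q14 & q26 -> q18]; (xi) [q10 & q21 & q15 -> q37]. Adds q25, q23, q20, q19, q18, q37.
Round 2: (xiii) [q20 -> q6]; (xiv) [q25 & q37 -> q24]. Adds q6, q24.
Round 3: (viii) [q6 & q10 & q29 -> q33]; (xii) [q24 -> q2]; (xv) [q24 -> q34]. Adds q33, q2, q34.
Round 4: (vi) [q33 & q29 & q2 -> q9]. Adds q9.
Derived: q24 (round 2), q20 (round 1), q9 (round 4), q23 (round 1). q38 never appears in any round.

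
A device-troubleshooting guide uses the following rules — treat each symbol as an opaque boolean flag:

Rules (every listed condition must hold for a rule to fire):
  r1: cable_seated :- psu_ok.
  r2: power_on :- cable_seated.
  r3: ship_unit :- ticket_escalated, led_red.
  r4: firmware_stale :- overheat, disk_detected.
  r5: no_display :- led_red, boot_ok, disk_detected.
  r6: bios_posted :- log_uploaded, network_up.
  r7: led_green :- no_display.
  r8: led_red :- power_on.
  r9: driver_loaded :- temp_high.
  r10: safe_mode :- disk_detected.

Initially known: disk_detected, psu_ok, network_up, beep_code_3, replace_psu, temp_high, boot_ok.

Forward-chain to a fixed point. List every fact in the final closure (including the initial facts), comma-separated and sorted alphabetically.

beep_code_3, boot_ok, cable_seated, disk_detected, driver_loaded, led_green, led_red, network_up, no_display, power_on, psu_ok, replace_psu, safe_mode, temp_high

Round 1: r1 [cable_seated :- psu_ok.]; r9 [driver_loaded :- temp_high.]; r10 [safe_mode :- disk_detected.]. New: cable_seated, driver_loaded, safe_mode.
Round 2: r2 [power_on :- cable_seated.]. New: power_on.
Round 3: r8 [led_red :- power_on.]. New: led_red.
Round 4: r5 [no_display :- led_red, boot_ok, disk_detected.]. New: no_display.
Round 5: r7 [led_green :- no_display.]. New: led_green.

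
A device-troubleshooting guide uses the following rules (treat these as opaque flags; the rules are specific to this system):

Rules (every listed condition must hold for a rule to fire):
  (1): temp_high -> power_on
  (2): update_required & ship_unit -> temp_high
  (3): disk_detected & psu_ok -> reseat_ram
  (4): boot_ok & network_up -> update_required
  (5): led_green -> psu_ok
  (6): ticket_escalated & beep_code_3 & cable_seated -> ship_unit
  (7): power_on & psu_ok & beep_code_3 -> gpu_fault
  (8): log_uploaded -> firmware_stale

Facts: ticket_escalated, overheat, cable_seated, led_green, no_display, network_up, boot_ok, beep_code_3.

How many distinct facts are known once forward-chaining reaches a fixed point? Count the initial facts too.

14

Round 1: (4) [boot_ok & network_up -> update_required]; (5) [led_green -> psu_ok]; (6) [ticket_escalated & beep_code_3 & cable_seated -> ship_unit]. New: update_required, psu_ok, ship_unit.
Round 2: (2) [update_required & ship_unit -> temp_high]. New: temp_high.
Round 3: (1) [temp_high -> power_on]. New: power_on.
Round 4: (7) [power_on & psu_ok & beep_code_3 -> gpu_fault]. New: gpu_fault.
Closure: {beep_code_3, boot_ok, cable_seated, gpu_fault, led_green, network_up, no_display, overheat, power_on, psu_ok, ship_unit, temp_high, ticket_escalated, update_required} — 14 facts.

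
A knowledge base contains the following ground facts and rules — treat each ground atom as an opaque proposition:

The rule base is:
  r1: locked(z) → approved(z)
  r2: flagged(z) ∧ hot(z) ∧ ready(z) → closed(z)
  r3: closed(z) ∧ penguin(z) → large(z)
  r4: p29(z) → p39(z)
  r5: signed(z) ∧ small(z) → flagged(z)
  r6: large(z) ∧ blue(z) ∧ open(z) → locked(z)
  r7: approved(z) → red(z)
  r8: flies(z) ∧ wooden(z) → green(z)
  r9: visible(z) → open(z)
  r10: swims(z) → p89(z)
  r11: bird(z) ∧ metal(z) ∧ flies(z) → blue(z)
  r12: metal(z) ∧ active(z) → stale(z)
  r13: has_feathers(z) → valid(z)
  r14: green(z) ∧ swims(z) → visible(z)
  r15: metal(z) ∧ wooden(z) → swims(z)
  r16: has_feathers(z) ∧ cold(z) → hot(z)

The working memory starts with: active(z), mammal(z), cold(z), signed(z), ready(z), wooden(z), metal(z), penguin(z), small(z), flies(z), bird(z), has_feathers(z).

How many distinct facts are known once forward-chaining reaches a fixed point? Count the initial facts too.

Round 1: r5 [signed(z) ∧ small(z) → flagged(z)]; r8 [flies(z) ∧ wooden(z) → green(z)]; r11 [bird(z) ∧ metal(z) ∧ flies(z) → blue(z)]; r12 [metal(z) ∧ active(z) → stale(z)]; r13 [has_feathers(z) → valid(z)]; r15 [metal(z) ∧ wooden(z) → swims(z)]; r16 [has_feathers(z) ∧ cold(z) → hot(z)]. Adds flagged(z), green(z), blue(z), stale(z), valid(z), swims(z), hot(z).
Round 2: r2 [flagged(z) ∧ hot(z) ∧ ready(z) → closed(z)]; r10 [swims(z) → p89(z)]; r14 [green(z) ∧ swims(z) → visible(z)]. Adds closed(z), p89(z), visible(z).
Round 3: r3 [closed(z) ∧ penguin(z) → large(z)]; r9 [visible(z) → open(z)]. Adds large(z), open(z).
Round 4: r6 [large(z) ∧ blue(z) ∧ open(z) → locked(z)]. Adds locked(z).
Round 5: r1 [locked(z) → approved(z)]. Adds approved(z).
Round 6: r7 [approved(z) → red(z)]. Adds red(z).
Closure: {active(z), approved(z), bird(z), blue(z), closed(z), cold(z), flagged(z), flies(z), green(z), has_feathers(z), hot(z), large(z), locked(z), mammal(z), metal(z), open(z), p89(z), penguin(z), ready(z), red(z), signed(z), small(z), stale(z), swims(z), valid(z), visible(z), wooden(z)} — 27 facts.

27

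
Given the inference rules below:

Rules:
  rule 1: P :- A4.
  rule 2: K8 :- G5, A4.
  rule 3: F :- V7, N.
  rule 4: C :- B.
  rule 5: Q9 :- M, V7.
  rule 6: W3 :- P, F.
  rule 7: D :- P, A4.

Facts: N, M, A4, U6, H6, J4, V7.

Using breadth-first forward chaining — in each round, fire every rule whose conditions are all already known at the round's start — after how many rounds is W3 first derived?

2

Round 1: rule 1 [P :- A4.]; rule 3 [F :- V7, N.]; rule 5 [Q9 :- M, V7.]. New: P, F, Q9.
Round 2: rule 6 [W3 :- P, F.]; rule 7 [D :- P, A4.]. New: W3, D.
W3 first appears in round 2.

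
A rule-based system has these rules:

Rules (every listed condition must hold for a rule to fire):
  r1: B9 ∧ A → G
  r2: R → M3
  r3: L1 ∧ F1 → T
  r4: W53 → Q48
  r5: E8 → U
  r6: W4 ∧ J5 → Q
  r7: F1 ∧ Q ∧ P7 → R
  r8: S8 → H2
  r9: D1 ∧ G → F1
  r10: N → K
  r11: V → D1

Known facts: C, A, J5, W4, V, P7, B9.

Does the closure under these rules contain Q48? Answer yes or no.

no

[1] r1 [B9 ∧ A → G]; r6 [W4 ∧ J5 → Q]; r11 [V → D1]. ⇒ new: G, Q, D1.
[2] r9 [D1 ∧ G → F1]. ⇒ new: F1.
[3] r7 [F1 ∧ Q ∧ P7 → R]. ⇒ new: R.
[4] r2 [R → M3]. ⇒ new: M3.
Fixed point reached. Q48 is concluded only by r4; r4 needs W53 (never derived).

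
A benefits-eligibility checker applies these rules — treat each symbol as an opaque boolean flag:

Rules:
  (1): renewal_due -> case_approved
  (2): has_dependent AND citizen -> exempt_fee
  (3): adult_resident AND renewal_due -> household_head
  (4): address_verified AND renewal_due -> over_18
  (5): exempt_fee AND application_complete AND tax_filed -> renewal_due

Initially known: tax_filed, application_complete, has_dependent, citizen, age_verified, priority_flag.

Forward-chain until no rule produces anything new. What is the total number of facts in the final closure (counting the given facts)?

[1] (2) [has_dependent AND citizen -> exempt_fee]. ⇒ new: exempt_fee.
[2] (5) [exempt_fee AND application_complete AND tax_filed -> renewal_due]. ⇒ new: renewal_due.
[3] (1) [renewal_due -> case_approved]. ⇒ new: case_approved.
Closure: {age_verified, application_complete, case_approved, citizen, exempt_fee, has_dependent, priority_flag, renewal_due, tax_filed} — 9 facts.

9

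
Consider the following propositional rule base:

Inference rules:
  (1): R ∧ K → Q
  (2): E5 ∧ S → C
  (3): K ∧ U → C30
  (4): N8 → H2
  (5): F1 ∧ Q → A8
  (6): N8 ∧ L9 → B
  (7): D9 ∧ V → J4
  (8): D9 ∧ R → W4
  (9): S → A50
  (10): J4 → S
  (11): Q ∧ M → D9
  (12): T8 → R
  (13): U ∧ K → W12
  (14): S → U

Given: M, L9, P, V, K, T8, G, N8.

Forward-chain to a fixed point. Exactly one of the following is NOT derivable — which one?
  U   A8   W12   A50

Round 1 — (4), (6), (12), derive H2, B, R.
Round 2 — (1), derive Q.
Round 3 — (11), derive D9.
Round 4 — (7), (8), derive J4, W4.
Round 5 — (10), derive S.
Round 6 — (9), (14), derive A50, U.
Round 7 — (3), (13), derive C30, W12.
Derived: W12 (round 7), A50 (round 6), U (round 6). A8 never appears in any round.

A8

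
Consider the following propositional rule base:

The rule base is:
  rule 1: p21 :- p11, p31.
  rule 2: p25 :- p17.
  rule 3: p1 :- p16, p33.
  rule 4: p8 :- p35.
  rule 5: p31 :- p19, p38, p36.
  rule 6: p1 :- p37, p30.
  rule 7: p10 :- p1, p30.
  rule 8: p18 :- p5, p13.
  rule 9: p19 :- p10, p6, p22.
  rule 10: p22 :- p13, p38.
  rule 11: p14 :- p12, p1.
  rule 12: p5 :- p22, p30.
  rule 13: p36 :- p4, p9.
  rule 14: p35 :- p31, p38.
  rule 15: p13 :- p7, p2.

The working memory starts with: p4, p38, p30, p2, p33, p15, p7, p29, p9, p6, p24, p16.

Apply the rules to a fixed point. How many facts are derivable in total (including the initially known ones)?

23

Round 1 — rule 3, rule 13, rule 15, derive p1, p36, p13.
Round 2 — rule 7, rule 10, derive p10, p22.
Round 3 — rule 9, rule 12, derive p19, p5.
Round 4 — rule 5, rule 8, derive p31, p18.
Round 5 — rule 14, derive p35.
Round 6 — rule 4, derive p8.
Closure: {p1, p10, p13, p15, p16, p18, p19, p2, p22, p24, p29, p30, p31, p33, p35, p36, p38, p4, p5, p6, p7, p8, p9} — 23 facts.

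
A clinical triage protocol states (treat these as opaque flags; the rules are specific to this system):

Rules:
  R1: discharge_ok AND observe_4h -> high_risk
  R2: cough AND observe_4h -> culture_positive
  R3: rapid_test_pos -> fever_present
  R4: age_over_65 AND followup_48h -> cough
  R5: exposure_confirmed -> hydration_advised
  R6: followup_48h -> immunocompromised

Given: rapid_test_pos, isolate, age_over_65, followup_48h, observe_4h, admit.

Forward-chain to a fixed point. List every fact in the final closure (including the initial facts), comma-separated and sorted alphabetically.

admit, age_over_65, cough, culture_positive, fever_present, followup_48h, immunocompromised, isolate, observe_4h, rapid_test_pos

[1] R3 [rapid_test_pos -> fever_present]; R4 [age_over_65 AND followup_48h -> cough]; R6 [followup_48h -> immunocompromised]. ⇒ new: fever_present, cough, immunocompromised.
[2] R2 [cough AND observe_4h -> culture_positive]. ⇒ new: culture_positive.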